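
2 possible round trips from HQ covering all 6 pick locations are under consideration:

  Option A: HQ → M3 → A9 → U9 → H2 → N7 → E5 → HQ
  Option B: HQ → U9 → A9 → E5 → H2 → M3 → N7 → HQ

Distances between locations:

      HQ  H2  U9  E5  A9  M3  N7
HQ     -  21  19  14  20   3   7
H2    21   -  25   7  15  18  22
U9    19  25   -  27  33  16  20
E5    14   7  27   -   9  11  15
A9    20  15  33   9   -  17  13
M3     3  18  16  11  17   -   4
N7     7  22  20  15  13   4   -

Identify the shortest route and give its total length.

97 — Option B is the shortest.

Option A: 3 + 17 + 33 + 25 + 22 + 15 + 14 = 129
Option B: 19 + 33 + 9 + 7 + 18 + 4 + 7 = 97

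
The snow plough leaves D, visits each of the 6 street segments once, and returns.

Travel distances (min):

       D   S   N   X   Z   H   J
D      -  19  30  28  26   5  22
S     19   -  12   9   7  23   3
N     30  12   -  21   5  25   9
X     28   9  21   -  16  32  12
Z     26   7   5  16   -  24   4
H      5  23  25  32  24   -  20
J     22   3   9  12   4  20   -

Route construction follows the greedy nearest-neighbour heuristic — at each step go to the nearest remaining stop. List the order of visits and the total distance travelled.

At D the remaining stops are H 5, S 19, J 22, Z 26, X 28, N 30; go to H.
At H the remaining stops are J 20, S 23, Z 24, N 25, X 32; go to J.
At J the remaining stops are S 3, Z 4, N 9, X 12; go to S.
At S the remaining stops are Z 7, X 9, N 12; go to Z.
At Z the remaining stops are N 5, X 16; go to N.
At N the remaining stops are X 21; go to X.
Return X→D: 28.
Total = 5 + 20 + 3 + 7 + 5 + 21 + 28 = 89.

Total distance 89 min via the nearest-neighbour route D → H → J → S → Z → N → X → D.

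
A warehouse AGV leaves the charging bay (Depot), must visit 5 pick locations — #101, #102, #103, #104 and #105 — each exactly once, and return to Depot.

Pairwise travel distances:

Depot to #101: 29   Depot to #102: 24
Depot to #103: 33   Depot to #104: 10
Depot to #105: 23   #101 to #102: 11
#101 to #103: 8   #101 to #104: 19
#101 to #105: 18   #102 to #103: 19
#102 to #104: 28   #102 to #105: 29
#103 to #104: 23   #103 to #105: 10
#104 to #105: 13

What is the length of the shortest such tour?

Minimum total distance: 76.

With 5 stops there are 5!/2 = 60 distinct round trips (a route and its reverse cost the same).
Depot → #101 → #102 → #103 → #104 → #105 → Depot: 29+11+19+23+13+23 = 118
Depot → #101 → #102 → #103 → #105 → #104 → Depot: 29+11+19+10+13+10 = 92
Depot → #101 → #102 → #104 → #103 → #105 → Depot: 29+11+28+23+10+23 = 124
Depot → #101 → #102 → #104 → #105 → #103 → Depot: 29+11+28+13+10+33 = 124
Depot → #101 → #102 → #105 → #103 → #104 → Depot: 29+11+29+10+23+10 = 112
Depot → #101 → #102 → #105 → #104 → #103 → Depot: 29+11+29+13+23+33 = 138
Depot → #101 → #103 → #102 → #104 → #105 → Depot: 29+8+19+28+13+23 = 120
Depot → #101 → #103 → #102 → #105 → #104 → Depot: 29+8+19+29+13+10 = 108
Depot → #101 → #103 → #104 → #102 → #105 → Depot: 29+8+23+28+29+23 = 140
Depot → #101 → #103 → #104 → #105 → #102 → Depot: 29+8+23+13+29+24 = 126
Depot → #101 → #103 → #105 → #102 → #104 → Depot: 29+8+10+29+28+10 = 114
Depot → #101 → #103 → #105 → #104 → #102 → Depot: 29+8+10+13+28+24 = 112
Depot → #101 → #104 → #102 → #103 → #105 → Depot: 29+19+28+19+10+23 = 128
Depot → #101 → #104 → #102 → #105 → #103 → Depot: 29+19+28+29+10+33 = 148
… (46 more)
Depot → #102 → #101 → #103 → #105 → #104 → Depot: 24+11+8+10+13+10 = 76  ← best
The minimum is 76.
One optimal route: Depot → #102 → #101 → #103 → #105 → #104 → Depot (or its reverse).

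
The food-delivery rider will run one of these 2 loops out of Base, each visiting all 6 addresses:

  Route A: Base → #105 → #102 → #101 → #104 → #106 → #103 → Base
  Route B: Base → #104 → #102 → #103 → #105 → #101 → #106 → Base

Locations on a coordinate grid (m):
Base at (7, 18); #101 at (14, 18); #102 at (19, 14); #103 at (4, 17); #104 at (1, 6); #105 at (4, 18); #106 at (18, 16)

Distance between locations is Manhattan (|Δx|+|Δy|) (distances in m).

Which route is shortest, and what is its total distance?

Route A: 3 + 19 + 9 + 25 + 27 + 15 + 4 = 102
Route B: 18 + 26 + 18 + 1 + 10 + 6 + 13 = 92

92 m — Route B is the shortest.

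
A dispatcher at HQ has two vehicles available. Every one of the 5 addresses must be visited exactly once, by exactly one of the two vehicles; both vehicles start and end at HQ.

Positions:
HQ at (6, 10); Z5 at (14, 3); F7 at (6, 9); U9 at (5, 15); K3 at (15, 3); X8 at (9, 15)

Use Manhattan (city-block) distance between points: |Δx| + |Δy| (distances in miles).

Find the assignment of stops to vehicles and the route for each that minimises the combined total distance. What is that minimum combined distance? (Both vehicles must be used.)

Try each way of splitting the stops between the two vehicles (each non-empty) and, for each split, find the best tour for each vehicle:
  {Z5} + {F7, U9, K3, X8}: 30 + 44 = 74
  {F7} + {Z5, U9, K3, X8}: 2 + 44 = 46
  {Z5, F7} + {U9, K3, X8}: 30 + 44 = 74
  {U9} + {Z5, F7, K3, X8}: 12 + 42 = 54
  {Z5, U9} + {F7, K3, X8}: 42 + 42 = 84
  {F7, U9} + {Z5, K3, X8}: 14 + 42 = 56
  … (15 splits in total)
Best: vehicle 1 HQ → F7 → HQ = 2; vehicle 2 HQ → Z5 → K3 → X8 → U9 → HQ = 44; combined 46.

Minimum combined distance: 46 miles.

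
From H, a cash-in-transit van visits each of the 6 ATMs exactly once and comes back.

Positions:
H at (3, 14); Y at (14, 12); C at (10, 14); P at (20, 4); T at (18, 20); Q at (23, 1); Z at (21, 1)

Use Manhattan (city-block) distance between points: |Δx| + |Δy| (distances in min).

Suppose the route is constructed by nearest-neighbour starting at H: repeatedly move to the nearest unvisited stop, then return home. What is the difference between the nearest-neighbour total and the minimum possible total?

H: C=7, Y=13, T=21, P=27, Z=31, Q=33 ⇒ C
C: Y=6, T=14, P=20, Z=24, Q=26 ⇒ Y
Y: T=12, P=14, Z=18, Q=20 ⇒ T
T: P=18, Z=22, Q=24 ⇒ P
P: Z=4, Q=6 ⇒ Z
Z: Q=2 ⇒ Q
NN route H → C → Y → T → P → Z → Q → H costs 82.
Optimal: H → Y → P → Q → Z → T → C → H costs 78 (by enumerating all 360 distinct tours).
Excess = 82 − 78 = 4.

The nearest-neighbour route is 4 min longer than optimal.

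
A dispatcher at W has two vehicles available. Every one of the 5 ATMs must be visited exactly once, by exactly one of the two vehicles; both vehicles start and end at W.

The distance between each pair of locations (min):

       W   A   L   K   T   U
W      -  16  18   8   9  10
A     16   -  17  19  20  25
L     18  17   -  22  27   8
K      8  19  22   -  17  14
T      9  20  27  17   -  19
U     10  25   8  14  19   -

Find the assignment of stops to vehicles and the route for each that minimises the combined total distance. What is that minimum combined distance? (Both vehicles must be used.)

There are 2^4 − 1 = 15 ways to divide the 5 stops into two non-empty groups. For each, the best each vehicle can do is its own shortest tour through its group:
  {A} + {L, K, T, U}: 32 + 66 = 98
  {L} + {A, K, T, U}: 36 + 72 = 108
  {A, L} + {K, T, U}: 51 + 50 = 101
  {K} + {A, L, T, U}: 16 + 64 = 80
  {A, K} + {L, T, U}: 43 + 54 = 97
  {L, K} + {A, T, U}: 48 + 64 = 112
  … (15 splits in total)
Best: vehicle 1 W → K → W = 16; vehicle 2 W → T → A → L → U → W = 64; combined 80.

Minimum combined distance: 80 min.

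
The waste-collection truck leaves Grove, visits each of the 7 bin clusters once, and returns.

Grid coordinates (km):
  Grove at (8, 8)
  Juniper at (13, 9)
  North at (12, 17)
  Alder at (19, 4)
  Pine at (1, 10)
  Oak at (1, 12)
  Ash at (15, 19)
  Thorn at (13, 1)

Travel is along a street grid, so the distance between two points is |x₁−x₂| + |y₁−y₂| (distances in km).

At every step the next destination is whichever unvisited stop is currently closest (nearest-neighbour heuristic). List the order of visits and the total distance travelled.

From Grove: distances to unvisited — Juniper=6, Pine=9, Oak=11, Thorn=12, North=13, Alder=15, Ash=18. Nearest is Juniper (6).
From Juniper: distances to unvisited — Thorn=8, North=9, Alder=11, Ash=12, Pine=13, Oak=15. Nearest is Thorn (8).
From Thorn: distances to unvisited — Alder=9, North=17, Ash=20, Pine=21, Oak=23. Nearest is Alder (9).
From Alder: distances to unvisited — Ash=19, North=20, Pine=24, Oak=26. Nearest is Ash (19).
From Ash: distances to unvisited — North=5, Oak=21, Pine=23. Nearest is North (5).
From North: distances to unvisited — Oak=16, Pine=18. Nearest is Oak (16).
From Oak: distances to unvisited — Pine=2. Nearest is Pine (2).
Return Pine→Grove: 9.
Total = 6 + 8 + 9 + 19 + 5 + 16 + 2 + 9 = 74.

Total distance 74 km via the nearest-neighbour route Grove → Juniper → Thorn → Alder → Ash → North → Oak → Pine → Grove.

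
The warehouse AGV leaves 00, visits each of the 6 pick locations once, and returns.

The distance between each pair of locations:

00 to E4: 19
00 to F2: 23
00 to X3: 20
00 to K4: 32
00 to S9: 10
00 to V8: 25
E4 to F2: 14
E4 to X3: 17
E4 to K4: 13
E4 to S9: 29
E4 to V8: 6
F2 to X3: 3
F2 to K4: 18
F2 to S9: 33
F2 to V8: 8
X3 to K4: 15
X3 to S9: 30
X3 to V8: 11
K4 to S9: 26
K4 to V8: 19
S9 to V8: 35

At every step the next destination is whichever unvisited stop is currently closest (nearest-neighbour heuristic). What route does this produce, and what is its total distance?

86 along 00 → S9 → K4 → E4 → V8 → F2 → X3 → 00.

00 → [S9:10 / E4:19 / X3:20 / F2:23 / V8:25 / K4:32] → S9 (10)
S9 → [K4:26 / E4:29 / X3:30 / F2:33 / V8:35] → K4 (26)
K4 → [E4:13 / X3:15 / F2:18 / V8:19] → E4 (13)
E4 → [V8:6 / F2:14 / X3:17] → V8 (6)
V8 → [F2:8 / X3:11] → F2 (8)
F2 → [X3:3] → X3 (3)
Return X3→00: 20.
Total = 10 + 26 + 13 + 6 + 8 + 3 + 20 = 86.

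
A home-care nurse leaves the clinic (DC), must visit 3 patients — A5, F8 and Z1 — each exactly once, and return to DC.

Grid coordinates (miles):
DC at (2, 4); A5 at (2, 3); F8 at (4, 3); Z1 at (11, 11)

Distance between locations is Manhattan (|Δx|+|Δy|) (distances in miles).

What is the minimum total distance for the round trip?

34 miles — the shortest possible round trip.

DC-A5-F8-Z1-DC: 1+2+15+16 = 34
DC-A5-Z1-F8-DC: 1+17+15+3 = 36
DC-F8-A5-Z1-DC: 3+2+17+16 = 38
The minimum is 34.
One optimal route: DC → A5 → F8 → Z1 → DC (or its reverse).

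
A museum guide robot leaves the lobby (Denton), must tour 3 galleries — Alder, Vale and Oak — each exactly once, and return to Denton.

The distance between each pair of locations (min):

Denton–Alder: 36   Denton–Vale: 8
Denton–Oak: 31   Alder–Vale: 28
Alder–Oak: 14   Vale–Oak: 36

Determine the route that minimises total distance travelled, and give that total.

Denton-Alder-Vale-Oak-Denton: 36+28+36+31 = 131
Denton-Alder-Oak-Vale-Denton: 36+14+36+8 = 94
Denton-Vale-Alder-Oak-Denton: 8+28+14+31 = 81
The minimum is 81.
One optimal route: Denton → Vale → Alder → Oak → Denton (or its reverse).

Shortest round trip = 81 min.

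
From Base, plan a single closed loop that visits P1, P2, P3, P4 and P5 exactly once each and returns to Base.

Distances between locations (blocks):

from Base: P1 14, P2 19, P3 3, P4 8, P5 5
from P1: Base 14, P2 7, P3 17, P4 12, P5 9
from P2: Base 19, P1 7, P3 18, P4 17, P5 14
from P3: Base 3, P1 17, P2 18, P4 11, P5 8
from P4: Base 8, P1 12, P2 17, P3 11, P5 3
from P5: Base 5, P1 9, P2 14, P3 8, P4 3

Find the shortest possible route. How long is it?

Minimum total distance: 48 blocks.

With 5 stops there are 5!/2 = 60 distinct round trips (a route and its reverse cost the same).
Base → P1 → P2 → P3 → P4 → P5 → Base: 14+7+18+11+3+5 = 58
Base → P1 → P2 → P3 → P5 → P4 → Base: 14+7+18+8+3+8 = 58
Base → P1 → P2 → P4 → P3 → P5 → Base: 14+7+17+11+8+5 = 62
Base → P1 → P2 → P4 → P5 → P3 → Base: 14+7+17+3+8+3 = 52
Base → P1 → P2 → P5 → P3 → P4 → Base: 14+7+14+8+11+8 = 62
Base → P1 → P2 → P5 → P4 → P3 → Base: 14+7+14+3+11+3 = 52
Base → P1 → P3 → P2 → P4 → P5 → Base: 14+17+18+17+3+5 = 74
Base → P1 → P3 → P2 → P5 → P4 → Base: 14+17+18+14+3+8 = 74
Base → P1 → P3 → P4 → P2 → P5 → Base: 14+17+11+17+14+5 = 78
Base → P1 → P3 → P4 → P5 → P2 → Base: 14+17+11+3+14+19 = 78
Base → P1 → P3 → P5 → P2 → P4 → Base: 14+17+8+14+17+8 = 78
Base → P1 → P3 → P5 → P4 → P2 → Base: 14+17+8+3+17+19 = 78
Base → P1 → P4 → P2 → P3 → P5 → Base: 14+12+17+18+8+5 = 74
Base → P1 → P4 → P2 → P5 → P3 → Base: 14+12+17+14+8+3 = 68
… (46 more)
Base → P3 → P2 → P1 → P4 → P5 → Base: 3+18+7+12+3+5 = 48  ← best
The minimum is 48.
One optimal route: Base → P3 → P2 → P1 → P4 → P5 → Base (or its reverse).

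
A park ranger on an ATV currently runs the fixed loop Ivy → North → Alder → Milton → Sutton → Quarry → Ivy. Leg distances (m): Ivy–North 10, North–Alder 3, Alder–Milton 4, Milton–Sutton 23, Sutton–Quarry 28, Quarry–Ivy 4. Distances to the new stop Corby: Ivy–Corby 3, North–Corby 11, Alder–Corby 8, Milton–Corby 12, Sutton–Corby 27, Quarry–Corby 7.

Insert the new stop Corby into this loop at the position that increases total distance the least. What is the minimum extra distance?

Insertion cost between consecutive stops i–j is d(i,Corby) + d(Corby,j) − d(i,j):
  between Ivy and North: 3 + 11 − 10 = 4
  between North and Alder: 11 + 8 − 3 = 16
  between Alder and Milton: 8 + 12 − 4 = 16
  between Milton and Sutton: 12 + 27 − 23 = 16
  between Sutton and Quarry: 27 + 7 − 28 = 6
  between Quarry and Ivy: 7 + 3 − 4 = 6
Cheapest insertion is between Ivy and North, adding 4.
New total = 72 + 4 = 76.

+4 m — insert Corby between Ivy and North.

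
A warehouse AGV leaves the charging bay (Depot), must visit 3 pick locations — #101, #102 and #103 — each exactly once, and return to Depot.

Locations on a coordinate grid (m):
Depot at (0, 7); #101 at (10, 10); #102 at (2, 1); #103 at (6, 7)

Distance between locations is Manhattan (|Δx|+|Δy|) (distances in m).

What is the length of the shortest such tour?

There are 3 distinct closed tours to check (reversals are equivalent).
Depot-#101-#102-#103-Depot: 13+17+10+6 = 46
Depot-#101-#103-#102-Depot: 13+7+10+8 = 38
Depot-#102-#101-#103-Depot: 8+17+7+6 = 38
The minimum is 38.
One optimal route: Depot → #101 → #103 → #102 → Depot (or its reverse).

Shortest round trip = 38 m.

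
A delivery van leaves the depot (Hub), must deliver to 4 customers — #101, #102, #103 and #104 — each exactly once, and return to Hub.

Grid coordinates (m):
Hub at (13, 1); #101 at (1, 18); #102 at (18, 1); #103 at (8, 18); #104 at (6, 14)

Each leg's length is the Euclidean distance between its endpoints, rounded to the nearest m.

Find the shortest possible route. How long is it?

Hub-#101-#102-#103-#104-Hub: 21+24+20+4+15 = 84
Hub-#101-#102-#104-#103-Hub: 21+24+18+4+18 = 85
Hub-#101-#103-#102-#104-Hub: 21+7+20+18+15 = 81
Hub-#101-#103-#104-#102-Hub: 21+7+4+18+5 = 55
Hub-#101-#104-#102-#103-Hub: 21+6+18+20+18 = 83
Hub-#101-#104-#103-#102-Hub: 21+6+4+20+5 = 56
Hub-#102-#101-#103-#104-Hub: 5+24+7+4+15 = 55
Hub-#102-#101-#104-#103-Hub: 5+24+6+4+18 = 57
Hub-#102-#103-#101-#104-Hub: 5+20+7+6+15 = 53
Hub-#102-#104-#101-#103-Hub: 5+18+6+7+18 = 54
Hub-#103-#101-#102-#104-Hub: 18+7+24+18+15 = 82
Hub-#103-#102-#101-#104-Hub: 18+20+24+6+15 = 83
The minimum is 53.
One optimal route: Hub → #102 → #103 → #101 → #104 → Hub (or its reverse).

53 m — the shortest possible round trip.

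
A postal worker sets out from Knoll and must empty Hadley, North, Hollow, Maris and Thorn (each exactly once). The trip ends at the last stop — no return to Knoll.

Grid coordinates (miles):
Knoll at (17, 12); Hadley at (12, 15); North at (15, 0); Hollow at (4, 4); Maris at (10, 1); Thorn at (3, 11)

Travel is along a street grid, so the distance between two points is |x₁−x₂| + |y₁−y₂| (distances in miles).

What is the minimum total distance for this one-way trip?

There are 5! = 120 possible orderings.
Knoll → Hadley → North → Hollow → Maris → Thorn: 8+18+15+9+17 = 67
Knoll → Hadley → North → Hollow → Thorn → Maris: 8+18+15+8+17 = 66
Knoll → Hadley → North → Maris → Hollow → Thorn: 8+18+6+9+8 = 49
Knoll → Hadley → North → Maris → Thorn → Hollow: 8+18+6+17+8 = 57
Knoll → Hadley → North → Thorn → Hollow → Maris: 8+18+23+8+9 = 66
Knoll → Hadley → North → Thorn → Maris → Hollow: 8+18+23+17+9 = 75
Knoll → Hadley → Hollow → North → Maris → Thorn: 8+19+15+6+17 = 65
Knoll → Hadley → Hollow → North → Thorn → Maris: 8+19+15+23+17 = 82
Knoll → Hadley → Hollow → Maris → North → Thorn: 8+19+9+6+23 = 65
Knoll → Hadley → Hollow → Maris → Thorn → North: 8+19+9+17+23 = 76
Knoll → Hadley → Hollow → Thorn → North → Maris: 8+19+8+23+6 = 64
Knoll → Hadley → Hollow → Thorn → Maris → North: 8+19+8+17+6 = 58
Knoll → Hadley → Maris → North → Hollow → Thorn: 8+16+6+15+8 = 53
Knoll → Hadley → Maris → North → Thorn → Hollow: 8+16+6+23+8 = 61
… (106 more)
Knoll → Hadley → Thorn → Hollow → Maris → North: 8+13+8+9+6 = 44  ← best
The minimum is 44.
One shortest path: Knoll → Hadley → Thorn → Hollow → Maris → North.

Minimum one-way distance = 44 miles.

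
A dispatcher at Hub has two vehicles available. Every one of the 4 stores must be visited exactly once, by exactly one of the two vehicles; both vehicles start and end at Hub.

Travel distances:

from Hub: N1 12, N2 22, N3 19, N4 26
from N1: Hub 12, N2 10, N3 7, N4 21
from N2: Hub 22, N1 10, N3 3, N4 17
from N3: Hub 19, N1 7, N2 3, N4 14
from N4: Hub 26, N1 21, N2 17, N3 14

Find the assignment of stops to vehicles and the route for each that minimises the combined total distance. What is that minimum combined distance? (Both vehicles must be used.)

Minimum combined distance: 89.

Try each way of splitting the stops between the two vehicles (each non-empty) and, for each split, find the best tour for each vehicle:
  {N1} + {N2, N3, N4}: 24 + 65 = 89
  {N2} + {N1, N3, N4}: 44 + 59 = 103
  {N1, N2} + {N3, N4}: 44 + 59 = 103
  {N3} + {N1, N2, N4}: 38 + 65 = 103
  {N1, N3} + {N2, N4}: 38 + 65 = 103
  {N2, N3} + {N1, N4}: 44 + 59 = 103
  … (7 splits in total)
Best: vehicle 1 Hub → N1 → Hub = 24; vehicle 2 Hub → N2 → N3 → N4 → Hub = 65; combined 89.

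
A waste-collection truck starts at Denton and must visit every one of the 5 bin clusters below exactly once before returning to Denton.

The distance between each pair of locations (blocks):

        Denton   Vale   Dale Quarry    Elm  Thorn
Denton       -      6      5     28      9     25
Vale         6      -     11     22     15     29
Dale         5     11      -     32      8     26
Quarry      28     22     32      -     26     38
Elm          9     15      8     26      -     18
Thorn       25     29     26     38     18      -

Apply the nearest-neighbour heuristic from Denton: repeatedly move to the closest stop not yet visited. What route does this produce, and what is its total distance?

At Denton the remaining stops are Dale 5, Vale 6, Elm 9, Thorn 25, Quarry 28; go to Dale.
At Dale the remaining stops are Elm 8, Vale 11, Thorn 26, Quarry 32; go to Elm.
At Elm the remaining stops are Vale 15, Thorn 18, Quarry 26; go to Vale.
At Vale the remaining stops are Quarry 22, Thorn 29; go to Quarry.
At Quarry the remaining stops are Thorn 38; go to Thorn.
Return Thorn→Denton: 25.
Total = 5 + 8 + 15 + 22 + 38 + 25 = 113.

113 blocks along Denton → Dale → Elm → Vale → Quarry → Thorn → Denton.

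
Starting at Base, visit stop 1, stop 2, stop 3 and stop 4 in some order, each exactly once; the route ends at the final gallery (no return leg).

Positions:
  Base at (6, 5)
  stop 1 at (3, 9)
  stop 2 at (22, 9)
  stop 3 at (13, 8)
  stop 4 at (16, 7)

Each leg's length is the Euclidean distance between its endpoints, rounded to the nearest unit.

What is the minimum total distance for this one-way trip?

There are 4! = 24 possible orderings.
Base - stop 1 - stop 2 - stop 3 - stop 4: 5+19+9+3 = 36
Base - stop 1 - stop 2 - stop 4 - stop 3: 5+19+6+3 = 33
Base - stop 1 - stop 3 - stop 2 - stop 4: 5+10+9+6 = 30
Base - stop 1 - stop 3 - stop 4 - stop 2: 5+10+3+6 = 24
Base - stop 1 - stop 4 - stop 2 - stop 3: 5+13+6+9 = 33
Base - stop 1 - stop 4 - stop 3 - stop 2: 5+13+3+9 = 30
Base - stop 2 - stop 1 - stop 3 - stop 4: 16+19+10+3 = 48
Base - stop 2 - stop 1 - stop 4 - stop 3: 16+19+13+3 = 51
Base - stop 2 - stop 3 - stop 1 - stop 4: 16+9+10+13 = 48
Base - stop 2 - stop 3 - stop 4 - stop 1: 16+9+3+13 = 41
Base - stop 2 - stop 4 - stop 1 - stop 3: 16+6+13+10 = 45
Base - stop 2 - stop 4 - stop 3 - stop 1: 16+6+3+10 = 35
Base - stop 3 - stop 1 - stop 2 - stop 4: 8+10+19+6 = 43
Base - stop 3 - stop 1 - stop 4 - stop 2: 8+10+13+6 = 37
… (10 more)
The minimum is 24.
One shortest path: Base → stop 1 → stop 3 → stop 4 → stop 2.

Shortest open route: 24.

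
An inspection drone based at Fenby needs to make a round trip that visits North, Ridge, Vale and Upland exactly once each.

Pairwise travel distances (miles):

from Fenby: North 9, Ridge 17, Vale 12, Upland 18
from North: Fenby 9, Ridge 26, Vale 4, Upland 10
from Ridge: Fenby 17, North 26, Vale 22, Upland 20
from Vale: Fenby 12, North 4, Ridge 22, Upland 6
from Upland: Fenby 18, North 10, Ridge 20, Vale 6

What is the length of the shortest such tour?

Fenby-North-Ridge-Vale-Upland-Fenby: 9+26+22+6+18 = 81
Fenby-North-Ridge-Upland-Vale-Fenby: 9+26+20+6+12 = 73
Fenby-North-Vale-Ridge-Upland-Fenby: 9+4+22+20+18 = 73
Fenby-North-Vale-Upland-Ridge-Fenby: 9+4+6+20+17 = 56
Fenby-North-Upland-Ridge-Vale-Fenby: 9+10+20+22+12 = 73
Fenby-North-Upland-Vale-Ridge-Fenby: 9+10+6+22+17 = 64
Fenby-Ridge-North-Vale-Upland-Fenby: 17+26+4+6+18 = 71
Fenby-Ridge-North-Upland-Vale-Fenby: 17+26+10+6+12 = 71
Fenby-Ridge-Vale-North-Upland-Fenby: 17+22+4+10+18 = 71
Fenby-Ridge-Upland-North-Vale-Fenby: 17+20+10+4+12 = 63
Fenby-Vale-North-Ridge-Upland-Fenby: 12+4+26+20+18 = 80
Fenby-Vale-Ridge-North-Upland-Fenby: 12+22+26+10+18 = 88
The minimum is 56.
One optimal route: Fenby → North → Vale → Upland → Ridge → Fenby (or its reverse).

56 miles — the shortest possible round trip.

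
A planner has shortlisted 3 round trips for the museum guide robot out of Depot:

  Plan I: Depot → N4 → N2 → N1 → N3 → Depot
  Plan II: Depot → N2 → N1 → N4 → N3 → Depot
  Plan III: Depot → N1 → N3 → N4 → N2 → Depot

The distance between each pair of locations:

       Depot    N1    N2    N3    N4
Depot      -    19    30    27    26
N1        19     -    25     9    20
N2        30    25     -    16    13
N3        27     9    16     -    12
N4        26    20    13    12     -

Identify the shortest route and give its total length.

83 — Plan III is the shortest.

Plan I: 26 + 13 + 25 + 9 + 27 = 100
Plan II: 30 + 25 + 20 + 12 + 27 = 114
Plan III: 19 + 9 + 12 + 13 + 30 = 83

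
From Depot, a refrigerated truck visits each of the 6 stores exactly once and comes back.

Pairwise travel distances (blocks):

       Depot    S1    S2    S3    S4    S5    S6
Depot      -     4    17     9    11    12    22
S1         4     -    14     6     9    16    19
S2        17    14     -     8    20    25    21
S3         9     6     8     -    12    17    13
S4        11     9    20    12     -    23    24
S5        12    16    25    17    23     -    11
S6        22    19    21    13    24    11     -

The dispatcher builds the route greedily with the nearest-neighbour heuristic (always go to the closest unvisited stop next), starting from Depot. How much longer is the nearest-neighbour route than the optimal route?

The nearest-neighbour route is 17 blocks longer than optimal.

Depot: S1=4, S3=9, S4=11, S5=12, S2=17, S6=22 ⇒ S1
S1: S3=6, S4=9, S2=14, S5=16, S6=19 ⇒ S3
S3: S2=8, S4=12, S6=13, S5=17 ⇒ S2
S2: S4=20, S6=21, S5=25 ⇒ S4
S4: S5=23, S6=24 ⇒ S5
S5: S6=11 ⇒ S6
NN route Depot → S1 → S3 → S2 → S4 → S5 → S6 → Depot costs 94.
Optimal: Depot → S1 → S4 → S2 → S3 → S6 → S5 → Depot costs 77 (by enumerating all 360 distinct tours).
Excess = 94 − 77 = 17.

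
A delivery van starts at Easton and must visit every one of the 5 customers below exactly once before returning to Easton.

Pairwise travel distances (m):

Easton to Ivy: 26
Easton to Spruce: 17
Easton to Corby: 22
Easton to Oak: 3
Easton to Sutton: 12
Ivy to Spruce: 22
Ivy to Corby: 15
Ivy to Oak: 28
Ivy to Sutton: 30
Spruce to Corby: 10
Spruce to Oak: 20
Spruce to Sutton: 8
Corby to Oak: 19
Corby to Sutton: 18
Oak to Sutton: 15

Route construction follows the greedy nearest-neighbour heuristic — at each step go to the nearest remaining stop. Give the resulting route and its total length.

Nearest-neighbour total = 77 m; route Easton → Oak → Sutton → Spruce → Corby → Ivy → Easton.

From Easton: distances to unvisited — Oak=3, Sutton=12, Spruce=17, Corby=22, Ivy=26. Nearest is Oak (3).
From Oak: distances to unvisited — Sutton=15, Corby=19, Spruce=20, Ivy=28. Nearest is Sutton (15).
From Sutton: distances to unvisited — Spruce=8, Corby=18, Ivy=30. Nearest is Spruce (8).
From Spruce: distances to unvisited — Corby=10, Ivy=22. Nearest is Corby (10).
From Corby: distances to unvisited — Ivy=15. Nearest is Ivy (15).
Return Ivy→Easton: 26.
Total = 3 + 15 + 8 + 10 + 15 + 26 = 77.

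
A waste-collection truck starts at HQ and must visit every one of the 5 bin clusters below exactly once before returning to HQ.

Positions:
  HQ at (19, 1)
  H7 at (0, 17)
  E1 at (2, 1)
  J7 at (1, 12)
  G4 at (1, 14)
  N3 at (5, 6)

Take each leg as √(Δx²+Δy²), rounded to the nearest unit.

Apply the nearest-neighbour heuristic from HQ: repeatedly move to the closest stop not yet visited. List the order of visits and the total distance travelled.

Total distance 62 via the nearest-neighbour route HQ → N3 → E1 → J7 → G4 → H7 → HQ.

HQ → [N3:15 / E1:17 / J7:21 / G4:22 / H7:25] → N3 (15)
N3 → [E1:6 / J7:7 / G4:9 / H7:12] → E1 (6)
E1 → [J7:11 / G4:13 / H7:16] → J7 (11)
J7 → [G4:2 / H7:5] → G4 (2)
G4 → [H7:3] → H7 (3)
Return H7→HQ: 25.
Total = 15 + 6 + 11 + 2 + 3 + 25 = 62.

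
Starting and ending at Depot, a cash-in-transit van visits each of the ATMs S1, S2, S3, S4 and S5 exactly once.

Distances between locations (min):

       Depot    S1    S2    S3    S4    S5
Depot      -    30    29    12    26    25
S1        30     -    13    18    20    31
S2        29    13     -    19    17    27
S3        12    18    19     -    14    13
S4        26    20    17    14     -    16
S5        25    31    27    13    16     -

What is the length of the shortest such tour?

There are 60 distinct closed tours to check (reversals are equivalent).
Depot → S1 → S2 → S3 → S4 → S5 → Depot: 30+13+19+14+16+25 = 117
Depot → S1 → S2 → S3 → S5 → S4 → Depot: 30+13+19+13+16+26 = 117
Depot → S1 → S2 → S4 → S3 → S5 → Depot: 30+13+17+14+13+25 = 112
Depot → S1 → S2 → S4 → S5 → S3 → Depot: 30+13+17+16+13+12 = 101
Depot → S1 → S2 → S5 → S3 → S4 → Depot: 30+13+27+13+14+26 = 123
Depot → S1 → S2 → S5 → S4 → S3 → Depot: 30+13+27+16+14+12 = 112
Depot → S1 → S3 → S2 → S4 → S5 → Depot: 30+18+19+17+16+25 = 125
Depot → S1 → S3 → S2 → S5 → S4 → Depot: 30+18+19+27+16+26 = 136
Depot → S1 → S3 → S4 → S2 → S5 → Depot: 30+18+14+17+27+25 = 131
Depot → S1 → S3 → S4 → S5 → S2 → Depot: 30+18+14+16+27+29 = 134
Depot → S1 → S3 → S5 → S2 → S4 → Depot: 30+18+13+27+17+26 = 131
Depot → S1 → S3 → S5 → S4 → S2 → Depot: 30+18+13+16+17+29 = 123
Depot → S1 → S4 → S2 → S3 → S5 → Depot: 30+20+17+19+13+25 = 124
Depot → S1 → S4 → S2 → S5 → S3 → Depot: 30+20+17+27+13+12 = 119
… (46 more)
The minimum is 101.
One optimal route: Depot → S1 → S2 → S4 → S5 → S3 → Depot (or its reverse).

101 min — the shortest possible round trip.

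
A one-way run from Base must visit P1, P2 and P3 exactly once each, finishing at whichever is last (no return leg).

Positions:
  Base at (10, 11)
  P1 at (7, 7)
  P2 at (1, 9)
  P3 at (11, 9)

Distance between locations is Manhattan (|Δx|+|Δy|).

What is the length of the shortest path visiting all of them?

Minimum one-way distance = 17.

There are 3! = 6 possible orderings.
Base→P1→P2→P3: 7+8+10 = 25
Base→P1→P3→P2: 7+6+10 = 23
Base→P2→P1→P3: 11+8+6 = 25
Base→P2→P3→P1: 11+10+6 = 27
Base→P3→P1→P2: 3+6+8 = 17
Base→P3→P2→P1: 3+10+8 = 21
The minimum is 17.
One shortest path: Base → P3 → P1 → P2.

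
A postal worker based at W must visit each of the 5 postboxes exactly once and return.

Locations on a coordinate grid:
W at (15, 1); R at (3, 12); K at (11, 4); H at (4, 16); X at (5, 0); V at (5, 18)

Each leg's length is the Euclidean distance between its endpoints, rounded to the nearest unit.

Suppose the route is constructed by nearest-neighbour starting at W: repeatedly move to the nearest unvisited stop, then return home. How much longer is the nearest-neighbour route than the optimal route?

W: K=5, X=10, R=16, H=19, V=20 ⇒ K
K: X=7, R=11, H=14, V=15 ⇒ X
X: R=12, H=16, V=18 ⇒ R
R: H=4, V=6 ⇒ H
H: V=2 ⇒ V
NN route W → K → X → R → H → V → W costs 50.
Optimal: W → K → V → H → R → X → W costs 48 (by enumerating all 60 distinct tours).
Excess = 50 − 48 = 2.

Excess over optimum: 2.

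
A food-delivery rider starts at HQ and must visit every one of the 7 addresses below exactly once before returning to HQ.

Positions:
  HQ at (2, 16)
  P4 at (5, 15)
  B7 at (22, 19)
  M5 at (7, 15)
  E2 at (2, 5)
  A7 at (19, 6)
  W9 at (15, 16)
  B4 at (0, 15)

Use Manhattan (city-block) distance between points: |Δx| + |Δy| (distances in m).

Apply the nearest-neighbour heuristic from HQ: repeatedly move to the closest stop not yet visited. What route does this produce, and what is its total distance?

At HQ the remaining stops are B4 3, P4 4, M5 6, E2 11, W9 13, B7 23, A7 27; go to B4.
At B4 the remaining stops are P4 5, M5 7, E2 12, W9 16, B7 26, A7 28; go to P4.
At P4 the remaining stops are M5 2, W9 11, E2 13, B7 21, A7 23; go to M5.
At M5 the remaining stops are W9 9, E2 15, B7 19, A7 21; go to W9.
At W9 the remaining stops are B7 10, A7 14, E2 24; go to B7.
At B7 the remaining stops are A7 16, E2 34; go to A7.
At A7 the remaining stops are E2 18; go to E2.
Return E2→HQ: 11.
Total = 3 + 5 + 2 + 9 + 10 + 16 + 18 + 11 = 74.

74 m along HQ → B4 → P4 → M5 → W9 → B7 → A7 → E2 → HQ.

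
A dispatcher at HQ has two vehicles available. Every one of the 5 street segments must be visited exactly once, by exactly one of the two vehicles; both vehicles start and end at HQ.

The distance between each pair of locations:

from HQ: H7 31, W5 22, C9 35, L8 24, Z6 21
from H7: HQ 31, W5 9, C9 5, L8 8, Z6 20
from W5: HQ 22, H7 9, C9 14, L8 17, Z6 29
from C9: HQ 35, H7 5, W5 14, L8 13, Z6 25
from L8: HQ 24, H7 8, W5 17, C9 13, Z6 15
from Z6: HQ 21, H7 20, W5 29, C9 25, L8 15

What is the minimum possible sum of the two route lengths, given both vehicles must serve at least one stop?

Minimum combined distance: 115.

Check every non-empty split of the stops between the two vehicles; for each half take its own optimal tour:
  {H7} + {W5, C9, L8, Z6}: 62 + 85 = 147
  {W5} + {H7, C9, L8, Z6}: 44 + 83 = 127
  {H7, W5} + {C9, L8, Z6}: 62 + 83 = 145
  {C9} + {H7, W5, L8, Z6}: 70 + 75 = 145
  {H7, C9} + {W5, L8, Z6}: 71 + 75 = 146
  {W5, C9} + {H7, L8, Z6}: 71 + 73 = 144
  … (15 splits in total)
  {H7, W5, C9, L8} + {Z6}: 73 + 42 = 115  ← best
Best: vehicle 1 HQ → W5 → H7 → C9 → L8 → HQ = 73; vehicle 2 HQ → Z6 → HQ = 42; combined 115.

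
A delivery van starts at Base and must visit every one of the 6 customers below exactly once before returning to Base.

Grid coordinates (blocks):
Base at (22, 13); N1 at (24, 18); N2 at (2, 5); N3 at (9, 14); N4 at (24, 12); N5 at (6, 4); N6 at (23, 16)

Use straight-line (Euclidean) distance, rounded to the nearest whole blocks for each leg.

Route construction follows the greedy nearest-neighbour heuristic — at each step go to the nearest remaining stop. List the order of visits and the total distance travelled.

From Base: distances to unvisited — N4=2, N6=3, N1=5, N3=13, N5=18, N2=22. Nearest is N4 (2).
From N4: distances to unvisited — N6=4, N1=6, N3=15, N5=20, N2=23. Nearest is N6 (4).
From N6: distances to unvisited — N1=2, N3=14, N5=21, N2=24. Nearest is N1 (2).
From N1: distances to unvisited — N3=16, N5=23, N2=26. Nearest is N3 (16).
From N3: distances to unvisited — N5=10, N2=11. Nearest is N5 (10).
From N5: distances to unvisited — N2=4. Nearest is N2 (4).
Return N2→Base: 22.
Total = 2 + 4 + 2 + 16 + 10 + 4 + 22 = 60.

Total distance 60 blocks via the nearest-neighbour route Base → N4 → N6 → N1 → N3 → N5 → N2 → Base.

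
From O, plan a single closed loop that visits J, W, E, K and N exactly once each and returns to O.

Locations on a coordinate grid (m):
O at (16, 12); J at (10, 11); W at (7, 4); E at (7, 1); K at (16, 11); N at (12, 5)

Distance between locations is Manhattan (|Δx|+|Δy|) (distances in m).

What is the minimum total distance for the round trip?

40 m — the shortest possible round trip.

With 5 stops there are 5!/2 = 60 distinct round trips (a route and its reverse cost the same).
O-J-W-E-K-N-O: 7+10+3+19+10+11 = 60
O-J-W-E-N-K-O: 7+10+3+9+10+1 = 40
O-J-W-K-E-N-O: 7+10+16+19+9+11 = 72
O-J-W-K-N-E-O: 7+10+16+10+9+20 = 72
O-J-W-N-E-K-O: 7+10+6+9+19+1 = 52
O-J-W-N-K-E-O: 7+10+6+10+19+20 = 72
O-J-E-W-K-N-O: 7+13+3+16+10+11 = 60
O-J-E-W-N-K-O: 7+13+3+6+10+1 = 40
O-J-E-K-W-N-O: 7+13+19+16+6+11 = 72
O-J-E-K-N-W-O: 7+13+19+10+6+17 = 72
O-J-E-N-W-K-O: 7+13+9+6+16+1 = 52
O-J-E-N-K-W-O: 7+13+9+10+16+17 = 72
O-J-K-W-E-N-O: 7+6+16+3+9+11 = 52
O-J-K-W-N-E-O: 7+6+16+6+9+20 = 64
… (46 more)
The minimum is 40.
One optimal route: O → J → W → E → N → K → O (or its reverse).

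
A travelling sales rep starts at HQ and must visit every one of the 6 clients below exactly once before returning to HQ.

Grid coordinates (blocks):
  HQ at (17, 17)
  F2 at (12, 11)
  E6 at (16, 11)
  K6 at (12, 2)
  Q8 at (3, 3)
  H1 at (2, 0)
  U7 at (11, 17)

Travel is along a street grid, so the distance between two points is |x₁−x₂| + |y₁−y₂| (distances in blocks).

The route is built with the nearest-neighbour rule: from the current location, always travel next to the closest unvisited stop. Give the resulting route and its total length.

HQ → [U7:6 / E6:7 / F2:11 / K6:20 / Q8:28 / H1:32] → U7 (6)
U7 → [F2:7 / E6:11 / K6:16 / Q8:22 / H1:26] → F2 (7)
F2 → [E6:4 / K6:9 / Q8:17 / H1:21] → E6 (4)
E6 → [K6:13 / Q8:21 / H1:25] → K6 (13)
K6 → [Q8:10 / H1:12] → Q8 (10)
Q8 → [H1:4] → H1 (4)
Return H1→HQ: 32.
Total = 6 + 7 + 4 + 13 + 10 + 4 + 32 = 76.

Nearest-neighbour total = 76 blocks; route HQ → U7 → F2 → E6 → K6 → Q8 → H1 → HQ.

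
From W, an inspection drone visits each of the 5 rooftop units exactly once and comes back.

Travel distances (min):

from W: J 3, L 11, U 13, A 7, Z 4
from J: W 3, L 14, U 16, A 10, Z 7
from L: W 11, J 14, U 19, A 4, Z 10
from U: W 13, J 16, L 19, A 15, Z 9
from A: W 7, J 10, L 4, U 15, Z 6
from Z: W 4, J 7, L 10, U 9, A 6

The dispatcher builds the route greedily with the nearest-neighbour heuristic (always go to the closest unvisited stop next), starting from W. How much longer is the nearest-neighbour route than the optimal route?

From W: J=3, Z=4, A=7, L=11, U=13 → choose J (3).
From J: Z=7, A=10, L=14, U=16 → choose Z (7).
From Z: A=6, U=9, L=10 → choose A (6).
From A: L=4, U=15 → choose L (4).
From L: U=19 → choose U (19).
NN route W → J → Z → A → L → U → W costs 52.
Optimal: W → J → L → A → U → Z → W costs 49 (by enumerating all 60 distinct tours).
Excess = 52 − 49 = 3.

The nearest-neighbour route is 3 min longer than optimal.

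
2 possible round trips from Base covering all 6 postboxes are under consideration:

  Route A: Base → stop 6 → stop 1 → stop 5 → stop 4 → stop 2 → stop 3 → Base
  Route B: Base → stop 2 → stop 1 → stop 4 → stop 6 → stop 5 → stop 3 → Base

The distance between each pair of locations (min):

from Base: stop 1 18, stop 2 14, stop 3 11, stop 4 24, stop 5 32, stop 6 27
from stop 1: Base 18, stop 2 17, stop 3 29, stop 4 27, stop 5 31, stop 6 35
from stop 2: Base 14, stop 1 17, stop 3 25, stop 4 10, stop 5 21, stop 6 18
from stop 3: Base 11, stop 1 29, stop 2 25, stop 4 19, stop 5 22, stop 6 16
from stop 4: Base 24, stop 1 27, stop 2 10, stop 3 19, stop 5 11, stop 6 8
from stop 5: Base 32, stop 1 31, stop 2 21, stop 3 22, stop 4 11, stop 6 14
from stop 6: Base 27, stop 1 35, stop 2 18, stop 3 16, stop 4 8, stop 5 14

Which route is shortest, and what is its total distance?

Shortest is Route B, total 113 min.

Route A: 27 + 35 + 31 + 11 + 10 + 25 + 11 = 150
Route B: 14 + 17 + 27 + 8 + 14 + 22 + 11 = 113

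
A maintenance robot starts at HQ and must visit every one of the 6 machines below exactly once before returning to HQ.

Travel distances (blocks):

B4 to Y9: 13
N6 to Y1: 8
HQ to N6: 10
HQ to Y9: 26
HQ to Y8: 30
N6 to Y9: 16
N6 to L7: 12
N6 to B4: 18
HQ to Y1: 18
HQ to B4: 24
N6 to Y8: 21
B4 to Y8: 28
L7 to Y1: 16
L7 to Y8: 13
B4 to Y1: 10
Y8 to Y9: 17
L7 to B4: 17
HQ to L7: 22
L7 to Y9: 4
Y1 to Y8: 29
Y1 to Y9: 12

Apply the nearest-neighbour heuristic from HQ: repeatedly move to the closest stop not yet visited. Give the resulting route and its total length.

Nearest-neighbour total = 88 blocks; route HQ → N6 → Y1 → B4 → Y9 → L7 → Y8 → HQ.

HQ → [N6:10 / Y1:18 / L7:22 / B4:24 / Y9:26 / Y8:30] → N6 (10)
N6 → [Y1:8 / L7:12 / Y9:16 / B4:18 / Y8:21] → Y1 (8)
Y1 → [B4:10 / Y9:12 / L7:16 / Y8:29] → B4 (10)
B4 → [Y9:13 / L7:17 / Y8:28] → Y9 (13)
Y9 → [L7:4 / Y8:17] → L7 (4)
L7 → [Y8:13] → Y8 (13)
Return Y8→HQ: 30.
Total = 10 + 8 + 10 + 13 + 4 + 13 + 30 = 88.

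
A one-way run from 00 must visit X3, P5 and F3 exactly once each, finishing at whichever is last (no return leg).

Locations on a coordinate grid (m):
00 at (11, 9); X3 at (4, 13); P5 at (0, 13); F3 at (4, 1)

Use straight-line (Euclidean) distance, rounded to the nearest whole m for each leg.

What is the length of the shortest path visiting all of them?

There are 3! = 6 possible orderings.
00 - X3 - P5 - F3: 8+4+13 = 25
00 - X3 - F3 - P5: 8+12+13 = 33
00 - P5 - X3 - F3: 12+4+12 = 28
00 - P5 - F3 - X3: 12+13+12 = 37
00 - F3 - X3 - P5: 11+12+4 = 27
00 - F3 - P5 - X3: 11+13+4 = 28
The minimum is 25.
One shortest path: 00 → X3 → P5 → F3.

Minimum one-way distance = 25 m.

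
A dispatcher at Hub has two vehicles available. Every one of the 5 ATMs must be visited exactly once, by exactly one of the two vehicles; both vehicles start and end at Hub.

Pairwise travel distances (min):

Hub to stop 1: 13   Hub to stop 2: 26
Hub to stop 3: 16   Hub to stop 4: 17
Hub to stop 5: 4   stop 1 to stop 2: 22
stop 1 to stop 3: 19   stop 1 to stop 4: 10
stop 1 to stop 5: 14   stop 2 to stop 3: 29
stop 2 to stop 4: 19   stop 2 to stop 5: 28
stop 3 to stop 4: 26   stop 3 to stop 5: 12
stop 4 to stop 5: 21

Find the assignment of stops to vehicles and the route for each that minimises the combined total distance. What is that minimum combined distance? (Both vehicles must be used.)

There are 2^4 − 1 = 15 ways to divide the 5 stops into two non-empty groups. For each, the best each vehicle can do is its own shortest tour through its group:
  {stop 1} + {stop 2, stop 3, stop 4, stop 5}: 26 + 81 = 107
  {stop 2} + {stop 1, stop 3, stop 4, stop 5}: 52 + 62 = 114
  {stop 1, stop 2} + {stop 3, stop 4, stop 5}: 61 + 59 = 120
  {stop 3} + {stop 1, stop 2, stop 4, stop 5}: 32 + 73 = 105
  {stop 1, stop 3} + {stop 2, stop 4, stop 5}: 48 + 68 = 116
  {stop 2, stop 3} + {stop 1, stop 4, stop 5}: 71 + 45 = 116
  … (15 splits in total)
  {stop 1, stop 2, stop 3, stop 4} + {stop 5}: 87 + 8 = 95  ← best
Best: vehicle 1 Hub → stop 1 → stop 4 → stop 2 → stop 3 → Hub = 87; vehicle 2 Hub → stop 5 → Hub = 8; combined 95.

Minimum combined distance: 95 min.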